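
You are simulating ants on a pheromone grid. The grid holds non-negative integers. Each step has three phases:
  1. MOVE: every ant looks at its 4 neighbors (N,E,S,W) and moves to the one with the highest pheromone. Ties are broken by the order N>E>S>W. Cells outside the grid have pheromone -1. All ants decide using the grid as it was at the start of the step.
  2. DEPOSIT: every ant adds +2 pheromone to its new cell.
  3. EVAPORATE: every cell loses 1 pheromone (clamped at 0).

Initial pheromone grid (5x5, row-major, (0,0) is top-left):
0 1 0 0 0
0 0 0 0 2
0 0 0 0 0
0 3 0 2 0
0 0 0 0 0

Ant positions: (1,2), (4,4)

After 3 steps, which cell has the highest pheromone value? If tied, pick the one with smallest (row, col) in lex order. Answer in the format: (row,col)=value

Step 1: ant0:(1,2)->N->(0,2) | ant1:(4,4)->N->(3,4)
  grid max=2 at (3,1)
Step 2: ant0:(0,2)->E->(0,3) | ant1:(3,4)->W->(3,3)
  grid max=2 at (3,3)
Step 3: ant0:(0,3)->E->(0,4) | ant1:(3,3)->N->(2,3)
  grid max=1 at (0,4)
Final grid:
  0 0 0 0 1
  0 0 0 0 0
  0 0 0 1 0
  0 0 0 1 0
  0 0 0 0 0
Max pheromone 1 at (0,4)

Answer: (0,4)=1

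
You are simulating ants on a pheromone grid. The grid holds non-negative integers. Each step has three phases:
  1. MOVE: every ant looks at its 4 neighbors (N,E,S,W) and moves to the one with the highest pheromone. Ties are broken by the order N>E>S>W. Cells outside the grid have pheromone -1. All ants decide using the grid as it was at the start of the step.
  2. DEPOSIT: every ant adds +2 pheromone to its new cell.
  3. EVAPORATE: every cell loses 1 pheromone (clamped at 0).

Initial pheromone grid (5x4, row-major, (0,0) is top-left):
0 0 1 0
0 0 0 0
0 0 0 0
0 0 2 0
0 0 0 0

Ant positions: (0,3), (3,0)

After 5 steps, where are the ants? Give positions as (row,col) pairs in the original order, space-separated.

Step 1: ant0:(0,3)->W->(0,2) | ant1:(3,0)->N->(2,0)
  grid max=2 at (0,2)
Step 2: ant0:(0,2)->E->(0,3) | ant1:(2,0)->N->(1,0)
  grid max=1 at (0,2)
Step 3: ant0:(0,3)->W->(0,2) | ant1:(1,0)->N->(0,0)
  grid max=2 at (0,2)
Step 4: ant0:(0,2)->E->(0,3) | ant1:(0,0)->E->(0,1)
  grid max=1 at (0,1)
Step 5: ant0:(0,3)->W->(0,2) | ant1:(0,1)->E->(0,2)
  grid max=4 at (0,2)

(0,2) (0,2)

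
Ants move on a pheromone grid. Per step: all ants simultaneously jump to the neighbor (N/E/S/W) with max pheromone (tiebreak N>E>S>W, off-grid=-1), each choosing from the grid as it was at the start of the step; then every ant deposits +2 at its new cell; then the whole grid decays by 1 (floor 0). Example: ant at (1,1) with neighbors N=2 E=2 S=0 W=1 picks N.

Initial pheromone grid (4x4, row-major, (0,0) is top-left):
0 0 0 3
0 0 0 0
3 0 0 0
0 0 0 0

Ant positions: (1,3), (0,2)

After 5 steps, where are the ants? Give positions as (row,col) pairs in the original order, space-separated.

Step 1: ant0:(1,3)->N->(0,3) | ant1:(0,2)->E->(0,3)
  grid max=6 at (0,3)
Step 2: ant0:(0,3)->S->(1,3) | ant1:(0,3)->S->(1,3)
  grid max=5 at (0,3)
Step 3: ant0:(1,3)->N->(0,3) | ant1:(1,3)->N->(0,3)
  grid max=8 at (0,3)
Step 4: ant0:(0,3)->S->(1,3) | ant1:(0,3)->S->(1,3)
  grid max=7 at (0,3)
Step 5: ant0:(1,3)->N->(0,3) | ant1:(1,3)->N->(0,3)
  grid max=10 at (0,3)

(0,3) (0,3)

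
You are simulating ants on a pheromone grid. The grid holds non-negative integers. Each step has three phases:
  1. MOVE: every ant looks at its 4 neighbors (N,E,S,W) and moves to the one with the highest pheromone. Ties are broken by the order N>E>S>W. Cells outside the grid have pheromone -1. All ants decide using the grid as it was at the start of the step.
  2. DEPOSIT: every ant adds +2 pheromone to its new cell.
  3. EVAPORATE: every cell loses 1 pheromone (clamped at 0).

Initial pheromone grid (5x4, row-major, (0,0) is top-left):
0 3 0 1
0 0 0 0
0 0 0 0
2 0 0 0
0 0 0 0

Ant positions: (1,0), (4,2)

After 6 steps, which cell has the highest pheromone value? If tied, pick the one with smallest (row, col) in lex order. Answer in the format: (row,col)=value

Answer: (0,1)=5

Derivation:
Step 1: ant0:(1,0)->N->(0,0) | ant1:(4,2)->N->(3,2)
  grid max=2 at (0,1)
Step 2: ant0:(0,0)->E->(0,1) | ant1:(3,2)->N->(2,2)
  grid max=3 at (0,1)
Step 3: ant0:(0,1)->E->(0,2) | ant1:(2,2)->N->(1,2)
  grid max=2 at (0,1)
Step 4: ant0:(0,2)->W->(0,1) | ant1:(1,2)->N->(0,2)
  grid max=3 at (0,1)
Step 5: ant0:(0,1)->E->(0,2) | ant1:(0,2)->W->(0,1)
  grid max=4 at (0,1)
Step 6: ant0:(0,2)->W->(0,1) | ant1:(0,1)->E->(0,2)
  grid max=5 at (0,1)
Final grid:
  0 5 4 0
  0 0 0 0
  0 0 0 0
  0 0 0 0
  0 0 0 0
Max pheromone 5 at (0,1)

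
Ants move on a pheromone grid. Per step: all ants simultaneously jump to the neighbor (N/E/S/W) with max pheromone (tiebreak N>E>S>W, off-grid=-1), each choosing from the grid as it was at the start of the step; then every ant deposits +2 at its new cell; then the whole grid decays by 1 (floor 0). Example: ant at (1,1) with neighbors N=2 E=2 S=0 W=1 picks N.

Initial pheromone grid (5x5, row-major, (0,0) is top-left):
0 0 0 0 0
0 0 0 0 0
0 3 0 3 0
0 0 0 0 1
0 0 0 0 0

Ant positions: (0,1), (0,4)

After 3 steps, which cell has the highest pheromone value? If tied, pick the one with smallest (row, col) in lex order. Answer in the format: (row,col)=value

Answer: (0,3)=2

Derivation:
Step 1: ant0:(0,1)->E->(0,2) | ant1:(0,4)->S->(1,4)
  grid max=2 at (2,1)
Step 2: ant0:(0,2)->E->(0,3) | ant1:(1,4)->N->(0,4)
  grid max=1 at (0,3)
Step 3: ant0:(0,3)->E->(0,4) | ant1:(0,4)->W->(0,3)
  grid max=2 at (0,3)
Final grid:
  0 0 0 2 2
  0 0 0 0 0
  0 0 0 0 0
  0 0 0 0 0
  0 0 0 0 0
Max pheromone 2 at (0,3)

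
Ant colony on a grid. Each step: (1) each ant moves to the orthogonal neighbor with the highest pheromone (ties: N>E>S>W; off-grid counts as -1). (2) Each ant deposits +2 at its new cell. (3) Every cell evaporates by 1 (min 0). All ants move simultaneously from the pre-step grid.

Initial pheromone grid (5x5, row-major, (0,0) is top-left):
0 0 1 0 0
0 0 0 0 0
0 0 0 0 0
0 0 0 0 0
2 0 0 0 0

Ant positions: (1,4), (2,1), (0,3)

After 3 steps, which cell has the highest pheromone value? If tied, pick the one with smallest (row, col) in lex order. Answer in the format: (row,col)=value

Answer: (0,2)=4

Derivation:
Step 1: ant0:(1,4)->N->(0,4) | ant1:(2,1)->N->(1,1) | ant2:(0,3)->W->(0,2)
  grid max=2 at (0,2)
Step 2: ant0:(0,4)->S->(1,4) | ant1:(1,1)->N->(0,1) | ant2:(0,2)->E->(0,3)
  grid max=1 at (0,1)
Step 3: ant0:(1,4)->N->(0,4) | ant1:(0,1)->E->(0,2) | ant2:(0,3)->W->(0,2)
  grid max=4 at (0,2)
Final grid:
  0 0 4 0 1
  0 0 0 0 0
  0 0 0 0 0
  0 0 0 0 0
  0 0 0 0 0
Max pheromone 4 at (0,2)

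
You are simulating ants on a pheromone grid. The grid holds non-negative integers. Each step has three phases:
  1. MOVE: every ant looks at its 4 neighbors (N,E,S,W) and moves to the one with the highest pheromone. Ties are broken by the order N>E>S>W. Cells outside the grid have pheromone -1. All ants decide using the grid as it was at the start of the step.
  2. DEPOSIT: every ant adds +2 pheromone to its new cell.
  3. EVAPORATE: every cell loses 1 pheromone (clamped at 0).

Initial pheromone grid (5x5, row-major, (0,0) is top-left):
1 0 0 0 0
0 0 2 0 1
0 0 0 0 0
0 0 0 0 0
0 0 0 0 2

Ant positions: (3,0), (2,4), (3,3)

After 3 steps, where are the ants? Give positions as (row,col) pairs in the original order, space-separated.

Step 1: ant0:(3,0)->N->(2,0) | ant1:(2,4)->N->(1,4) | ant2:(3,3)->N->(2,3)
  grid max=2 at (1,4)
Step 2: ant0:(2,0)->N->(1,0) | ant1:(1,4)->N->(0,4) | ant2:(2,3)->N->(1,3)
  grid max=1 at (0,4)
Step 3: ant0:(1,0)->N->(0,0) | ant1:(0,4)->S->(1,4) | ant2:(1,3)->E->(1,4)
  grid max=4 at (1,4)

(0,0) (1,4) (1,4)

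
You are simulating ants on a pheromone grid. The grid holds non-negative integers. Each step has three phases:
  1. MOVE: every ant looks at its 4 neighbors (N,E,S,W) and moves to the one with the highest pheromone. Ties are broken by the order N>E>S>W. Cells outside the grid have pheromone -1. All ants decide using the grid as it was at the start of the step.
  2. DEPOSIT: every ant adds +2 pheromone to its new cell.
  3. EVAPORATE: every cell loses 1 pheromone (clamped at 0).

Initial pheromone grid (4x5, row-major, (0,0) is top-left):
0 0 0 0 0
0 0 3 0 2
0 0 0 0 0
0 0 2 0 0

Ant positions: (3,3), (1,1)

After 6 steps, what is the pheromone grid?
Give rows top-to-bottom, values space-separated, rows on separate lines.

After step 1: ants at (3,2),(1,2)
  0 0 0 0 0
  0 0 4 0 1
  0 0 0 0 0
  0 0 3 0 0
After step 2: ants at (2,2),(0,2)
  0 0 1 0 0
  0 0 3 0 0
  0 0 1 0 0
  0 0 2 0 0
After step 3: ants at (1,2),(1,2)
  0 0 0 0 0
  0 0 6 0 0
  0 0 0 0 0
  0 0 1 0 0
After step 4: ants at (0,2),(0,2)
  0 0 3 0 0
  0 0 5 0 0
  0 0 0 0 0
  0 0 0 0 0
After step 5: ants at (1,2),(1,2)
  0 0 2 0 0
  0 0 8 0 0
  0 0 0 0 0
  0 0 0 0 0
After step 6: ants at (0,2),(0,2)
  0 0 5 0 0
  0 0 7 0 0
  0 0 0 0 0
  0 0 0 0 0

0 0 5 0 0
0 0 7 0 0
0 0 0 0 0
0 0 0 0 0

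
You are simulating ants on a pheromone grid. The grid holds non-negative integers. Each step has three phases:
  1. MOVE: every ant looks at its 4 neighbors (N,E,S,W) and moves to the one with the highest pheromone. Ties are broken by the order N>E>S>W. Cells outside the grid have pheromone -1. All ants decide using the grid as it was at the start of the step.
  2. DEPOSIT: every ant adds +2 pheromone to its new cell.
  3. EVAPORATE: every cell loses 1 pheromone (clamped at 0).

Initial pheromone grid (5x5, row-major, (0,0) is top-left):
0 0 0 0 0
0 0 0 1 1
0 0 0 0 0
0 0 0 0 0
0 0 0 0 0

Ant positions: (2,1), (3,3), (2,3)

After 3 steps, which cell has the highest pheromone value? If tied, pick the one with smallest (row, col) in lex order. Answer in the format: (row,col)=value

Answer: (1,3)=4

Derivation:
Step 1: ant0:(2,1)->N->(1,1) | ant1:(3,3)->N->(2,3) | ant2:(2,3)->N->(1,3)
  grid max=2 at (1,3)
Step 2: ant0:(1,1)->N->(0,1) | ant1:(2,3)->N->(1,3) | ant2:(1,3)->S->(2,3)
  grid max=3 at (1,3)
Step 3: ant0:(0,1)->E->(0,2) | ant1:(1,3)->S->(2,3) | ant2:(2,3)->N->(1,3)
  grid max=4 at (1,3)
Final grid:
  0 0 1 0 0
  0 0 0 4 0
  0 0 0 3 0
  0 0 0 0 0
  0 0 0 0 0
Max pheromone 4 at (1,3)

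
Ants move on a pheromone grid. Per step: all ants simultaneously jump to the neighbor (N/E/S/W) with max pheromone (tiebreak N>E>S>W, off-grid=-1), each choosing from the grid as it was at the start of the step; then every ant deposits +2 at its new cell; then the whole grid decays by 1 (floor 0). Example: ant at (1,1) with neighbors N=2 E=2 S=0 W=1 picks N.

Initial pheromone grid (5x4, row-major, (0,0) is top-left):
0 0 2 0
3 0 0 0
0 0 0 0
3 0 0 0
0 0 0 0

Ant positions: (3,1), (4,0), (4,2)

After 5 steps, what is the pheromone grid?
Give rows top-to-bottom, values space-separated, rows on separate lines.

After step 1: ants at (3,0),(3,0),(3,2)
  0 0 1 0
  2 0 0 0
  0 0 0 0
  6 0 1 0
  0 0 0 0
After step 2: ants at (2,0),(2,0),(2,2)
  0 0 0 0
  1 0 0 0
  3 0 1 0
  5 0 0 0
  0 0 0 0
After step 3: ants at (3,0),(3,0),(1,2)
  0 0 0 0
  0 0 1 0
  2 0 0 0
  8 0 0 0
  0 0 0 0
After step 4: ants at (2,0),(2,0),(0,2)
  0 0 1 0
  0 0 0 0
  5 0 0 0
  7 0 0 0
  0 0 0 0
After step 5: ants at (3,0),(3,0),(0,3)
  0 0 0 1
  0 0 0 0
  4 0 0 0
  10 0 0 0
  0 0 0 0

0 0 0 1
0 0 0 0
4 0 0 0
10 0 0 0
0 0 0 0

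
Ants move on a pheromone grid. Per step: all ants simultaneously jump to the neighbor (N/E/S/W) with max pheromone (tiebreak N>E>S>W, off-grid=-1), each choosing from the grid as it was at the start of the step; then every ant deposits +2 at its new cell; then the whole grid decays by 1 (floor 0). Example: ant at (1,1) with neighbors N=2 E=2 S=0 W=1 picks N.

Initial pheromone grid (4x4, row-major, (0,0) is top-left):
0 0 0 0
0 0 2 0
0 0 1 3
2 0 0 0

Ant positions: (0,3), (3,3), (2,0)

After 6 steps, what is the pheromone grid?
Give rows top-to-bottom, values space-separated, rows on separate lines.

After step 1: ants at (1,3),(2,3),(3,0)
  0 0 0 0
  0 0 1 1
  0 0 0 4
  3 0 0 0
After step 2: ants at (2,3),(1,3),(2,0)
  0 0 0 0
  0 0 0 2
  1 0 0 5
  2 0 0 0
After step 3: ants at (1,3),(2,3),(3,0)
  0 0 0 0
  0 0 0 3
  0 0 0 6
  3 0 0 0
After step 4: ants at (2,3),(1,3),(2,0)
  0 0 0 0
  0 0 0 4
  1 0 0 7
  2 0 0 0
After step 5: ants at (1,3),(2,3),(3,0)
  0 0 0 0
  0 0 0 5
  0 0 0 8
  3 0 0 0
After step 6: ants at (2,3),(1,3),(2,0)
  0 0 0 0
  0 0 0 6
  1 0 0 9
  2 0 0 0

0 0 0 0
0 0 0 6
1 0 0 9
2 0 0 0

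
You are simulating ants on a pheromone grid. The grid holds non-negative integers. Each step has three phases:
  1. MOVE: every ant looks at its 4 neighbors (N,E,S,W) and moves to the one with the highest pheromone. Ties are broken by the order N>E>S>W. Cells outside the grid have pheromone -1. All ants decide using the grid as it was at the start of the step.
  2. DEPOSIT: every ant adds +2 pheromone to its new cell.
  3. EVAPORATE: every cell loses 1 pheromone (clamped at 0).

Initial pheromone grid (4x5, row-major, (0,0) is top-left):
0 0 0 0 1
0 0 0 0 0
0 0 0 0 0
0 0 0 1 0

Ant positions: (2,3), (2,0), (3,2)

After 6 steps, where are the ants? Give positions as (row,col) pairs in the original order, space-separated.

Step 1: ant0:(2,3)->S->(3,3) | ant1:(2,0)->N->(1,0) | ant2:(3,2)->E->(3,3)
  grid max=4 at (3,3)
Step 2: ant0:(3,3)->N->(2,3) | ant1:(1,0)->N->(0,0) | ant2:(3,3)->N->(2,3)
  grid max=3 at (2,3)
Step 3: ant0:(2,3)->S->(3,3) | ant1:(0,0)->E->(0,1) | ant2:(2,3)->S->(3,3)
  grid max=6 at (3,3)
Step 4: ant0:(3,3)->N->(2,3) | ant1:(0,1)->E->(0,2) | ant2:(3,3)->N->(2,3)
  grid max=5 at (2,3)
Step 5: ant0:(2,3)->S->(3,3) | ant1:(0,2)->E->(0,3) | ant2:(2,3)->S->(3,3)
  grid max=8 at (3,3)
Step 6: ant0:(3,3)->N->(2,3) | ant1:(0,3)->E->(0,4) | ant2:(3,3)->N->(2,3)
  grid max=7 at (2,3)

(2,3) (0,4) (2,3)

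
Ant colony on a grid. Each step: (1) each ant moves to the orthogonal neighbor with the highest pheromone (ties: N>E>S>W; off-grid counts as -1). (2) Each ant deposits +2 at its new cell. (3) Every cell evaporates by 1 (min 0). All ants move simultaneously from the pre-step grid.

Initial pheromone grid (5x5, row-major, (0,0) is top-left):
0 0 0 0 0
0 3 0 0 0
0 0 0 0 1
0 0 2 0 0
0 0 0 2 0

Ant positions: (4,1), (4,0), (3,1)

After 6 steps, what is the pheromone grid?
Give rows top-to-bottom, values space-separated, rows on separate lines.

After step 1: ants at (3,1),(3,0),(3,2)
  0 0 0 0 0
  0 2 0 0 0
  0 0 0 0 0
  1 1 3 0 0
  0 0 0 1 0
After step 2: ants at (3,2),(3,1),(3,1)
  0 0 0 0 0
  0 1 0 0 0
  0 0 0 0 0
  0 4 4 0 0
  0 0 0 0 0
After step 3: ants at (3,1),(3,2),(3,2)
  0 0 0 0 0
  0 0 0 0 0
  0 0 0 0 0
  0 5 7 0 0
  0 0 0 0 0
After step 4: ants at (3,2),(3,1),(3,1)
  0 0 0 0 0
  0 0 0 0 0
  0 0 0 0 0
  0 8 8 0 0
  0 0 0 0 0
After step 5: ants at (3,1),(3,2),(3,2)
  0 0 0 0 0
  0 0 0 0 0
  0 0 0 0 0
  0 9 11 0 0
  0 0 0 0 0
After step 6: ants at (3,2),(3,1),(3,1)
  0 0 0 0 0
  0 0 0 0 0
  0 0 0 0 0
  0 12 12 0 0
  0 0 0 0 0

0 0 0 0 0
0 0 0 0 0
0 0 0 0 0
0 12 12 0 0
0 0 0 0 0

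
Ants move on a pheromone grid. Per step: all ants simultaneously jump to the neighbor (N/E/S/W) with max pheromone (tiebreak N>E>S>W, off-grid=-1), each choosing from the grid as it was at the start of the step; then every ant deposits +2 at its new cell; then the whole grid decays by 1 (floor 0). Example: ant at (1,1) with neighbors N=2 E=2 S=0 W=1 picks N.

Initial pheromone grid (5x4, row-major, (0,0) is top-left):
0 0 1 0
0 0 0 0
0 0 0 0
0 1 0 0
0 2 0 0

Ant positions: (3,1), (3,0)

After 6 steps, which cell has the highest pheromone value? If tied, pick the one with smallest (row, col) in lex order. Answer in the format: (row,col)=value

Step 1: ant0:(3,1)->S->(4,1) | ant1:(3,0)->E->(3,1)
  grid max=3 at (4,1)
Step 2: ant0:(4,1)->N->(3,1) | ant1:(3,1)->S->(4,1)
  grid max=4 at (4,1)
Step 3: ant0:(3,1)->S->(4,1) | ant1:(4,1)->N->(3,1)
  grid max=5 at (4,1)
Step 4: ant0:(4,1)->N->(3,1) | ant1:(3,1)->S->(4,1)
  grid max=6 at (4,1)
Step 5: ant0:(3,1)->S->(4,1) | ant1:(4,1)->N->(3,1)
  grid max=7 at (4,1)
Step 6: ant0:(4,1)->N->(3,1) | ant1:(3,1)->S->(4,1)
  grid max=8 at (4,1)
Final grid:
  0 0 0 0
  0 0 0 0
  0 0 0 0
  0 7 0 0
  0 8 0 0
Max pheromone 8 at (4,1)

Answer: (4,1)=8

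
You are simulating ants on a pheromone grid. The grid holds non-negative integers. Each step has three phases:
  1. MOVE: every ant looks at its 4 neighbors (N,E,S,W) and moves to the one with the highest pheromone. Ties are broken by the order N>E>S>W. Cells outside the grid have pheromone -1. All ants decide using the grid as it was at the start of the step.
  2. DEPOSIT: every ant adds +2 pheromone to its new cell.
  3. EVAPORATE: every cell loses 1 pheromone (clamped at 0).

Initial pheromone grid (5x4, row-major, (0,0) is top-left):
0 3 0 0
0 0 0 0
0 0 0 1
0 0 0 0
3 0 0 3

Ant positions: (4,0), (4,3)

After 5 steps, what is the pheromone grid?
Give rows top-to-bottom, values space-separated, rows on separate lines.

After step 1: ants at (3,0),(3,3)
  0 2 0 0
  0 0 0 0
  0 0 0 0
  1 0 0 1
  2 0 0 2
After step 2: ants at (4,0),(4,3)
  0 1 0 0
  0 0 0 0
  0 0 0 0
  0 0 0 0
  3 0 0 3
After step 3: ants at (3,0),(3,3)
  0 0 0 0
  0 0 0 0
  0 0 0 0
  1 0 0 1
  2 0 0 2
After step 4: ants at (4,0),(4,3)
  0 0 0 0
  0 0 0 0
  0 0 0 0
  0 0 0 0
  3 0 0 3
After step 5: ants at (3,0),(3,3)
  0 0 0 0
  0 0 0 0
  0 0 0 0
  1 0 0 1
  2 0 0 2

0 0 0 0
0 0 0 0
0 0 0 0
1 0 0 1
2 0 0 2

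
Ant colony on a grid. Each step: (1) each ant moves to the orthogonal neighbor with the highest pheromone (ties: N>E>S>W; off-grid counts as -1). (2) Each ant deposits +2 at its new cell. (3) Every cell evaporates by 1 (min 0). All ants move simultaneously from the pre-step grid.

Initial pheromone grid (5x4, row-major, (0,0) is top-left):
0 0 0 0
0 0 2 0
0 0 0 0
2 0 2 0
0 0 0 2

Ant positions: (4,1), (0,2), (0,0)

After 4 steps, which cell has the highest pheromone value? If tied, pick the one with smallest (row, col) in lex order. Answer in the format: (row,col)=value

Step 1: ant0:(4,1)->N->(3,1) | ant1:(0,2)->S->(1,2) | ant2:(0,0)->E->(0,1)
  grid max=3 at (1,2)
Step 2: ant0:(3,1)->E->(3,2) | ant1:(1,2)->N->(0,2) | ant2:(0,1)->E->(0,2)
  grid max=3 at (0,2)
Step 3: ant0:(3,2)->N->(2,2) | ant1:(0,2)->S->(1,2) | ant2:(0,2)->S->(1,2)
  grid max=5 at (1,2)
Step 4: ant0:(2,2)->N->(1,2) | ant1:(1,2)->N->(0,2) | ant2:(1,2)->N->(0,2)
  grid max=6 at (1,2)
Final grid:
  0 0 5 0
  0 0 6 0
  0 0 0 0
  0 0 0 0
  0 0 0 0
Max pheromone 6 at (1,2)

Answer: (1,2)=6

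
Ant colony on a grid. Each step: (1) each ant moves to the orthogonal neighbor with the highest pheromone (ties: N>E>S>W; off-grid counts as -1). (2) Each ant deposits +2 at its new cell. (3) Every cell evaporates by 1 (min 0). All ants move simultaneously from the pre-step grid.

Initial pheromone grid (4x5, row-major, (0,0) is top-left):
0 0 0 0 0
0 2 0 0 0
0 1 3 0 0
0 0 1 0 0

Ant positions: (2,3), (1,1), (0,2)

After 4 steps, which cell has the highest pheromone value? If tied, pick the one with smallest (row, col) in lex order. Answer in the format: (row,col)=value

Step 1: ant0:(2,3)->W->(2,2) | ant1:(1,1)->S->(2,1) | ant2:(0,2)->E->(0,3)
  grid max=4 at (2,2)
Step 2: ant0:(2,2)->W->(2,1) | ant1:(2,1)->E->(2,2) | ant2:(0,3)->E->(0,4)
  grid max=5 at (2,2)
Step 3: ant0:(2,1)->E->(2,2) | ant1:(2,2)->W->(2,1) | ant2:(0,4)->S->(1,4)
  grid max=6 at (2,2)
Step 4: ant0:(2,2)->W->(2,1) | ant1:(2,1)->E->(2,2) | ant2:(1,4)->N->(0,4)
  grid max=7 at (2,2)
Final grid:
  0 0 0 0 1
  0 0 0 0 0
  0 5 7 0 0
  0 0 0 0 0
Max pheromone 7 at (2,2)

Answer: (2,2)=7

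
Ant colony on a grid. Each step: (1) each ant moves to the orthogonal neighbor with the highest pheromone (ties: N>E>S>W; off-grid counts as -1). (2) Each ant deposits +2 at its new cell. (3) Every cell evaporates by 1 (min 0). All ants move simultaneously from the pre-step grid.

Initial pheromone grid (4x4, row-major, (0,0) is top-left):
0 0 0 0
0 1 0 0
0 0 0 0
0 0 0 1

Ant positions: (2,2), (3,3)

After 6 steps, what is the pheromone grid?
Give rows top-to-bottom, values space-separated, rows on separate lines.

After step 1: ants at (1,2),(2,3)
  0 0 0 0
  0 0 1 0
  0 0 0 1
  0 0 0 0
After step 2: ants at (0,2),(1,3)
  0 0 1 0
  0 0 0 1
  0 0 0 0
  0 0 0 0
After step 3: ants at (0,3),(0,3)
  0 0 0 3
  0 0 0 0
  0 0 0 0
  0 0 0 0
After step 4: ants at (1,3),(1,3)
  0 0 0 2
  0 0 0 3
  0 0 0 0
  0 0 0 0
After step 5: ants at (0,3),(0,3)
  0 0 0 5
  0 0 0 2
  0 0 0 0
  0 0 0 0
After step 6: ants at (1,3),(1,3)
  0 0 0 4
  0 0 0 5
  0 0 0 0
  0 0 0 0

0 0 0 4
0 0 0 5
0 0 0 0
0 0 0 0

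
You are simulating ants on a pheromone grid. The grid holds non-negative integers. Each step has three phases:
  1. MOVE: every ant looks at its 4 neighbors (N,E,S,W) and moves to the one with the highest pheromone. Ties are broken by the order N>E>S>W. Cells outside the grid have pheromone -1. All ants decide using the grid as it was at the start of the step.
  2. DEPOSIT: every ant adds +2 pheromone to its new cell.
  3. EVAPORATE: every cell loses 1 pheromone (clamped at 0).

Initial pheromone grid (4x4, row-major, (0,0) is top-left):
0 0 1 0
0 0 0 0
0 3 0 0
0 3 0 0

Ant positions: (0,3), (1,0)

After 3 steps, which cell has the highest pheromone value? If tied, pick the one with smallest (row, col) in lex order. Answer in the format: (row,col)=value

Step 1: ant0:(0,3)->W->(0,2) | ant1:(1,0)->N->(0,0)
  grid max=2 at (0,2)
Step 2: ant0:(0,2)->E->(0,3) | ant1:(0,0)->E->(0,1)
  grid max=1 at (0,1)
Step 3: ant0:(0,3)->W->(0,2) | ant1:(0,1)->E->(0,2)
  grid max=4 at (0,2)
Final grid:
  0 0 4 0
  0 0 0 0
  0 0 0 0
  0 0 0 0
Max pheromone 4 at (0,2)

Answer: (0,2)=4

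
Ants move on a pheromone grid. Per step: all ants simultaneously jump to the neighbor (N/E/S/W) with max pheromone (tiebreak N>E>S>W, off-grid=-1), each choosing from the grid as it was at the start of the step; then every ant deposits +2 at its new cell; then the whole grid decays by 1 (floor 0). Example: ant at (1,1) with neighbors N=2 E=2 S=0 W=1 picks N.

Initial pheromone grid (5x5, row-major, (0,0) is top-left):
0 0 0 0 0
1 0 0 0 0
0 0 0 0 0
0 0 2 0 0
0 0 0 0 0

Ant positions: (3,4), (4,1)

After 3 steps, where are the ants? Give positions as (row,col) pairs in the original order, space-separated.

Step 1: ant0:(3,4)->N->(2,4) | ant1:(4,1)->N->(3,1)
  grid max=1 at (2,4)
Step 2: ant0:(2,4)->N->(1,4) | ant1:(3,1)->E->(3,2)
  grid max=2 at (3,2)
Step 3: ant0:(1,4)->N->(0,4) | ant1:(3,2)->N->(2,2)
  grid max=1 at (0,4)

(0,4) (2,2)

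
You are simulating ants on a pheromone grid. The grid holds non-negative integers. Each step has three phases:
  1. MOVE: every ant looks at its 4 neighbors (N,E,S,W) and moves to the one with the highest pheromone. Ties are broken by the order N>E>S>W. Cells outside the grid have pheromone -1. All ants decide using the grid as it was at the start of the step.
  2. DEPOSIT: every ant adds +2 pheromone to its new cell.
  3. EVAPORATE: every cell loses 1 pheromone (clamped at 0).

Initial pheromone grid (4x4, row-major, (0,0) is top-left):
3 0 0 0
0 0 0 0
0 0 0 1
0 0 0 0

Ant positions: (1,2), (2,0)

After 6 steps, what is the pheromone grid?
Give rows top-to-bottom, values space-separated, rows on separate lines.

After step 1: ants at (0,2),(1,0)
  2 0 1 0
  1 0 0 0
  0 0 0 0
  0 0 0 0
After step 2: ants at (0,3),(0,0)
  3 0 0 1
  0 0 0 0
  0 0 0 0
  0 0 0 0
After step 3: ants at (1,3),(0,1)
  2 1 0 0
  0 0 0 1
  0 0 0 0
  0 0 0 0
After step 4: ants at (0,3),(0,0)
  3 0 0 1
  0 0 0 0
  0 0 0 0
  0 0 0 0
After step 5: ants at (1,3),(0,1)
  2 1 0 0
  0 0 0 1
  0 0 0 0
  0 0 0 0
After step 6: ants at (0,3),(0,0)
  3 0 0 1
  0 0 0 0
  0 0 0 0
  0 0 0 0

3 0 0 1
0 0 0 0
0 0 0 0
0 0 0 0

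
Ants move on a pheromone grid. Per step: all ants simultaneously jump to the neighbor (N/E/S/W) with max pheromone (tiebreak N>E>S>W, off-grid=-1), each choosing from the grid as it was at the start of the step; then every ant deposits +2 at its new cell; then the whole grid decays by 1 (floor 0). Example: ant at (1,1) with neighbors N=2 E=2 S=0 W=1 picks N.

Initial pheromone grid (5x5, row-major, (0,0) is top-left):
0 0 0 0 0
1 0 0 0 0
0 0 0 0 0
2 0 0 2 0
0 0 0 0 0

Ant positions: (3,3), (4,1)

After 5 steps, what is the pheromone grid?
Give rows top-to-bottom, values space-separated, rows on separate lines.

After step 1: ants at (2,3),(3,1)
  0 0 0 0 0
  0 0 0 0 0
  0 0 0 1 0
  1 1 0 1 0
  0 0 0 0 0
After step 2: ants at (3,3),(3,0)
  0 0 0 0 0
  0 0 0 0 0
  0 0 0 0 0
  2 0 0 2 0
  0 0 0 0 0
After step 3: ants at (2,3),(2,0)
  0 0 0 0 0
  0 0 0 0 0
  1 0 0 1 0
  1 0 0 1 0
  0 0 0 0 0
After step 4: ants at (3,3),(3,0)
  0 0 0 0 0
  0 0 0 0 0
  0 0 0 0 0
  2 0 0 2 0
  0 0 0 0 0
After step 5: ants at (2,3),(2,0)
  0 0 0 0 0
  0 0 0 0 0
  1 0 0 1 0
  1 0 0 1 0
  0 0 0 0 0

0 0 0 0 0
0 0 0 0 0
1 0 0 1 0
1 0 0 1 0
0 0 0 0 0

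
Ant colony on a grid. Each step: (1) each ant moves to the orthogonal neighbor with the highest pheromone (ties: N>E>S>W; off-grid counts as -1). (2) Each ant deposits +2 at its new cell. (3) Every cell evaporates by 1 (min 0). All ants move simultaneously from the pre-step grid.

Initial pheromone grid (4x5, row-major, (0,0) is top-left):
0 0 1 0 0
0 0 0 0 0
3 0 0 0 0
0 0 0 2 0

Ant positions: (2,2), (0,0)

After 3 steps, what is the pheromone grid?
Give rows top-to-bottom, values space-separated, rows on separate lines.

After step 1: ants at (1,2),(0,1)
  0 1 0 0 0
  0 0 1 0 0
  2 0 0 0 0
  0 0 0 1 0
After step 2: ants at (0,2),(0,2)
  0 0 3 0 0
  0 0 0 0 0
  1 0 0 0 0
  0 0 0 0 0
After step 3: ants at (0,3),(0,3)
  0 0 2 3 0
  0 0 0 0 0
  0 0 0 0 0
  0 0 0 0 0

0 0 2 3 0
0 0 0 0 0
0 0 0 0 0
0 0 0 0 0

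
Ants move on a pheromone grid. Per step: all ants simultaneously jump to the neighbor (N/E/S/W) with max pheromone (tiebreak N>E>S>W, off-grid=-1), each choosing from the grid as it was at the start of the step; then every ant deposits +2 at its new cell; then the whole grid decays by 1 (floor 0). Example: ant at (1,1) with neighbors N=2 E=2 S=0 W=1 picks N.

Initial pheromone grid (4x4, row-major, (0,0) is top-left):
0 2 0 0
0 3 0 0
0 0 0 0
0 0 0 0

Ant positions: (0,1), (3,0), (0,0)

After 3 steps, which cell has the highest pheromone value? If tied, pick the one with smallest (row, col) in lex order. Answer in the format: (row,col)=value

Answer: (1,1)=8

Derivation:
Step 1: ant0:(0,1)->S->(1,1) | ant1:(3,0)->N->(2,0) | ant2:(0,0)->E->(0,1)
  grid max=4 at (1,1)
Step 2: ant0:(1,1)->N->(0,1) | ant1:(2,0)->N->(1,0) | ant2:(0,1)->S->(1,1)
  grid max=5 at (1,1)
Step 3: ant0:(0,1)->S->(1,1) | ant1:(1,0)->E->(1,1) | ant2:(1,1)->N->(0,1)
  grid max=8 at (1,1)
Final grid:
  0 5 0 0
  0 8 0 0
  0 0 0 0
  0 0 0 0
Max pheromone 8 at (1,1)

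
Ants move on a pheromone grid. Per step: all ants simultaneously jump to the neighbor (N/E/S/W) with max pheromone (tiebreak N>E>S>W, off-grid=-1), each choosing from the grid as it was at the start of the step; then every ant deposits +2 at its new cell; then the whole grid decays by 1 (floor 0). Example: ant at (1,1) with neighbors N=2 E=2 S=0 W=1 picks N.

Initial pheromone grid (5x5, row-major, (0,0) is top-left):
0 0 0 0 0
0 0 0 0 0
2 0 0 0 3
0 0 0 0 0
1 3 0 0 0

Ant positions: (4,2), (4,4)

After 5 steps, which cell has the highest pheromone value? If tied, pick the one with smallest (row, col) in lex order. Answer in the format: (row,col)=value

Step 1: ant0:(4,2)->W->(4,1) | ant1:(4,4)->N->(3,4)
  grid max=4 at (4,1)
Step 2: ant0:(4,1)->N->(3,1) | ant1:(3,4)->N->(2,4)
  grid max=3 at (2,4)
Step 3: ant0:(3,1)->S->(4,1) | ant1:(2,4)->N->(1,4)
  grid max=4 at (4,1)
Step 4: ant0:(4,1)->N->(3,1) | ant1:(1,4)->S->(2,4)
  grid max=3 at (2,4)
Step 5: ant0:(3,1)->S->(4,1) | ant1:(2,4)->N->(1,4)
  grid max=4 at (4,1)
Final grid:
  0 0 0 0 0
  0 0 0 0 1
  0 0 0 0 2
  0 0 0 0 0
  0 4 0 0 0
Max pheromone 4 at (4,1)

Answer: (4,1)=4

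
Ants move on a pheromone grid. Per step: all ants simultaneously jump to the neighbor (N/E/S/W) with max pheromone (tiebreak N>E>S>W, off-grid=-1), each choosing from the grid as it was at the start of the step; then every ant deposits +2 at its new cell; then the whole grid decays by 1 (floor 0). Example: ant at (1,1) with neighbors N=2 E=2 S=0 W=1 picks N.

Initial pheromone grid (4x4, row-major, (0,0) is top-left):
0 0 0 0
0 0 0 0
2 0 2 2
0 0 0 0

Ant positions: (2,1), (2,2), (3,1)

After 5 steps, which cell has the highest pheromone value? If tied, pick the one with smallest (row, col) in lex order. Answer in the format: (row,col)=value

Step 1: ant0:(2,1)->E->(2,2) | ant1:(2,2)->E->(2,3) | ant2:(3,1)->N->(2,1)
  grid max=3 at (2,2)
Step 2: ant0:(2,2)->E->(2,3) | ant1:(2,3)->W->(2,2) | ant2:(2,1)->E->(2,2)
  grid max=6 at (2,2)
Step 3: ant0:(2,3)->W->(2,2) | ant1:(2,2)->E->(2,3) | ant2:(2,2)->E->(2,3)
  grid max=7 at (2,2)
Step 4: ant0:(2,2)->E->(2,3) | ant1:(2,3)->W->(2,2) | ant2:(2,3)->W->(2,2)
  grid max=10 at (2,2)
Step 5: ant0:(2,3)->W->(2,2) | ant1:(2,2)->E->(2,3) | ant2:(2,2)->E->(2,3)
  grid max=11 at (2,2)
Final grid:
  0 0 0 0
  0 0 0 0
  0 0 11 11
  0 0 0 0
Max pheromone 11 at (2,2)

Answer: (2,2)=11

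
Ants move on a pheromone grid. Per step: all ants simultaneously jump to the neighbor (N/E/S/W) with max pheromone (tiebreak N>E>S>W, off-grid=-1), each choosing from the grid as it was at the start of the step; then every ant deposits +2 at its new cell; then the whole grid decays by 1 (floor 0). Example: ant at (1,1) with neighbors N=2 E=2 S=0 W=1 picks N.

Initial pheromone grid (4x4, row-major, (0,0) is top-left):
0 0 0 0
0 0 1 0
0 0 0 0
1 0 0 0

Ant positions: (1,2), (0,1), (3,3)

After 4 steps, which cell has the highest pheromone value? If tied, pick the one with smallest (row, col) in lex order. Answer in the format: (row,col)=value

Step 1: ant0:(1,2)->N->(0,2) | ant1:(0,1)->E->(0,2) | ant2:(3,3)->N->(2,3)
  grid max=3 at (0,2)
Step 2: ant0:(0,2)->E->(0,3) | ant1:(0,2)->E->(0,3) | ant2:(2,3)->N->(1,3)
  grid max=3 at (0,3)
Step 3: ant0:(0,3)->W->(0,2) | ant1:(0,3)->W->(0,2) | ant2:(1,3)->N->(0,3)
  grid max=5 at (0,2)
Step 4: ant0:(0,2)->E->(0,3) | ant1:(0,2)->E->(0,3) | ant2:(0,3)->W->(0,2)
  grid max=7 at (0,3)
Final grid:
  0 0 6 7
  0 0 0 0
  0 0 0 0
  0 0 0 0
Max pheromone 7 at (0,3)

Answer: (0,3)=7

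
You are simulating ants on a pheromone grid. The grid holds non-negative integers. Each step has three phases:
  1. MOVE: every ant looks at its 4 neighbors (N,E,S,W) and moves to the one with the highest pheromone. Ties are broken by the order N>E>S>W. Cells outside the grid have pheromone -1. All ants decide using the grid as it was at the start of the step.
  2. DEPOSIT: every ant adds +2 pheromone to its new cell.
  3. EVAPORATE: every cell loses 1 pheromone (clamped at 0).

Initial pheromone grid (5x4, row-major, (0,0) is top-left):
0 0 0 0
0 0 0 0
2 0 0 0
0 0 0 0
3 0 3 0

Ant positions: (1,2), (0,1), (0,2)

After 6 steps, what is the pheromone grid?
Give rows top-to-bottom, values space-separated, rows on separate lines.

After step 1: ants at (0,2),(0,2),(0,3)
  0 0 3 1
  0 0 0 0
  1 0 0 0
  0 0 0 0
  2 0 2 0
After step 2: ants at (0,3),(0,3),(0,2)
  0 0 4 4
  0 0 0 0
  0 0 0 0
  0 0 0 0
  1 0 1 0
After step 3: ants at (0,2),(0,2),(0,3)
  0 0 7 5
  0 0 0 0
  0 0 0 0
  0 0 0 0
  0 0 0 0
After step 4: ants at (0,3),(0,3),(0,2)
  0 0 8 8
  0 0 0 0
  0 0 0 0
  0 0 0 0
  0 0 0 0
After step 5: ants at (0,2),(0,2),(0,3)
  0 0 11 9
  0 0 0 0
  0 0 0 0
  0 0 0 0
  0 0 0 0
After step 6: ants at (0,3),(0,3),(0,2)
  0 0 12 12
  0 0 0 0
  0 0 0 0
  0 0 0 0
  0 0 0 0

0 0 12 12
0 0 0 0
0 0 0 0
0 0 0 0
0 0 0 0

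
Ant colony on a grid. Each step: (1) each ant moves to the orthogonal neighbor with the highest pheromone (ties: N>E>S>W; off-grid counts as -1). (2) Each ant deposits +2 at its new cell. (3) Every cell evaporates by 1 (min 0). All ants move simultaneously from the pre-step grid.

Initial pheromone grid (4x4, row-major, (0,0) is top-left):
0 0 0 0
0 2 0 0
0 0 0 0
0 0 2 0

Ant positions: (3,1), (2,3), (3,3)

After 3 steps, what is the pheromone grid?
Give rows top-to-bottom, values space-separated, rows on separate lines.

After step 1: ants at (3,2),(1,3),(3,2)
  0 0 0 0
  0 1 0 1
  0 0 0 0
  0 0 5 0
After step 2: ants at (2,2),(0,3),(2,2)
  0 0 0 1
  0 0 0 0
  0 0 3 0
  0 0 4 0
After step 3: ants at (3,2),(1,3),(3,2)
  0 0 0 0
  0 0 0 1
  0 0 2 0
  0 0 7 0

0 0 0 0
0 0 0 1
0 0 2 0
0 0 7 0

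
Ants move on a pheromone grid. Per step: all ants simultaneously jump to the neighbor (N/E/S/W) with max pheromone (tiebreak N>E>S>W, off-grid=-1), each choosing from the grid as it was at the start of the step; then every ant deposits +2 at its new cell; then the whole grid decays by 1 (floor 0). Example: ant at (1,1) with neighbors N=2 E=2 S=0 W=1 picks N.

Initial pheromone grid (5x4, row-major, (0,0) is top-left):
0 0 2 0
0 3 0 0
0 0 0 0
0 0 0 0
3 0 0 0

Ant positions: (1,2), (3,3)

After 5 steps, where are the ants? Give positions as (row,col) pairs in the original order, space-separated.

Step 1: ant0:(1,2)->W->(1,1) | ant1:(3,3)->N->(2,3)
  grid max=4 at (1,1)
Step 2: ant0:(1,1)->N->(0,1) | ant1:(2,3)->N->(1,3)
  grid max=3 at (1,1)
Step 3: ant0:(0,1)->S->(1,1) | ant1:(1,3)->N->(0,3)
  grid max=4 at (1,1)
Step 4: ant0:(1,1)->N->(0,1) | ant1:(0,3)->S->(1,3)
  grid max=3 at (1,1)
Step 5: ant0:(0,1)->S->(1,1) | ant1:(1,3)->N->(0,3)
  grid max=4 at (1,1)

(1,1) (0,3)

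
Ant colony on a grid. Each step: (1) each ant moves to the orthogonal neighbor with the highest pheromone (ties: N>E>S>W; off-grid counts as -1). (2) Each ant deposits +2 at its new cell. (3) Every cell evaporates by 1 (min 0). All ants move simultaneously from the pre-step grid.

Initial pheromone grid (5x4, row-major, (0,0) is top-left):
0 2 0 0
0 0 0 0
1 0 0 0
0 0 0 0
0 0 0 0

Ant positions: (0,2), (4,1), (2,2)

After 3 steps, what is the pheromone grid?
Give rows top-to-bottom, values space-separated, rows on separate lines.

After step 1: ants at (0,1),(3,1),(1,2)
  0 3 0 0
  0 0 1 0
  0 0 0 0
  0 1 0 0
  0 0 0 0
After step 2: ants at (0,2),(2,1),(0,2)
  0 2 3 0
  0 0 0 0
  0 1 0 0
  0 0 0 0
  0 0 0 0
After step 3: ants at (0,1),(1,1),(0,1)
  0 5 2 0
  0 1 0 0
  0 0 0 0
  0 0 0 0
  0 0 0 0

0 5 2 0
0 1 0 0
0 0 0 0
0 0 0 0
0 0 0 0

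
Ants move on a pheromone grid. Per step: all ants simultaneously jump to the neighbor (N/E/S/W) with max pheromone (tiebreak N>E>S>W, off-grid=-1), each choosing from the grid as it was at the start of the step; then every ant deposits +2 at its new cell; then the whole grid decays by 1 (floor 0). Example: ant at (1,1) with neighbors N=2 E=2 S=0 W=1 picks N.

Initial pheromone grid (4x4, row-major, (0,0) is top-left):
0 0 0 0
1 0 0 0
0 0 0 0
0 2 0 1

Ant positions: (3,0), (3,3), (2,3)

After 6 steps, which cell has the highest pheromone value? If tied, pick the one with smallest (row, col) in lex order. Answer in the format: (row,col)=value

Step 1: ant0:(3,0)->E->(3,1) | ant1:(3,3)->N->(2,3) | ant2:(2,3)->S->(3,3)
  grid max=3 at (3,1)
Step 2: ant0:(3,1)->N->(2,1) | ant1:(2,3)->S->(3,3) | ant2:(3,3)->N->(2,3)
  grid max=3 at (3,3)
Step 3: ant0:(2,1)->S->(3,1) | ant1:(3,3)->N->(2,3) | ant2:(2,3)->S->(3,3)
  grid max=4 at (3,3)
Step 4: ant0:(3,1)->N->(2,1) | ant1:(2,3)->S->(3,3) | ant2:(3,3)->N->(2,3)
  grid max=5 at (3,3)
Step 5: ant0:(2,1)->S->(3,1) | ant1:(3,3)->N->(2,3) | ant2:(2,3)->S->(3,3)
  grid max=6 at (3,3)
Step 6: ant0:(3,1)->N->(2,1) | ant1:(2,3)->S->(3,3) | ant2:(3,3)->N->(2,3)
  grid max=7 at (3,3)
Final grid:
  0 0 0 0
  0 0 0 0
  0 1 0 6
  0 2 0 7
Max pheromone 7 at (3,3)

Answer: (3,3)=7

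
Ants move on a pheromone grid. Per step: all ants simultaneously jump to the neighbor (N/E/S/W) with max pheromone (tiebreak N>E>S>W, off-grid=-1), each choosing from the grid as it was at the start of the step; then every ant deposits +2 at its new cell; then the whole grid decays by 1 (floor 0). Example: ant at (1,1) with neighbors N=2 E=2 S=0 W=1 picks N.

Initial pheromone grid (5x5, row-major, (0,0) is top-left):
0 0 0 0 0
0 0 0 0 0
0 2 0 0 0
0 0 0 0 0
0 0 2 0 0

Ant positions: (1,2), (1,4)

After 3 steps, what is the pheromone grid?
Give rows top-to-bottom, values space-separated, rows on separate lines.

After step 1: ants at (0,2),(0,4)
  0 0 1 0 1
  0 0 0 0 0
  0 1 0 0 0
  0 0 0 0 0
  0 0 1 0 0
After step 2: ants at (0,3),(1,4)
  0 0 0 1 0
  0 0 0 0 1
  0 0 0 0 0
  0 0 0 0 0
  0 0 0 0 0
After step 3: ants at (0,4),(0,4)
  0 0 0 0 3
  0 0 0 0 0
  0 0 0 0 0
  0 0 0 0 0
  0 0 0 0 0

0 0 0 0 3
0 0 0 0 0
0 0 0 0 0
0 0 0 0 0
0 0 0 0 0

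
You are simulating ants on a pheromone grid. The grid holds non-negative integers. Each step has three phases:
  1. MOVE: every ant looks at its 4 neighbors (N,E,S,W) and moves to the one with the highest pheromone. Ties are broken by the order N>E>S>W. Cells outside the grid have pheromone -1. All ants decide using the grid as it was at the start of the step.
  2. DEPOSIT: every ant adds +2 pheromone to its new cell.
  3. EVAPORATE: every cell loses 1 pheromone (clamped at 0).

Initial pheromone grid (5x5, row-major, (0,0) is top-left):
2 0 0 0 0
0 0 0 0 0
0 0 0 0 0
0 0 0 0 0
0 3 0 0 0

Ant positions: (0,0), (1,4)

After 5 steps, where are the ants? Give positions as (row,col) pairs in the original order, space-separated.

Step 1: ant0:(0,0)->E->(0,1) | ant1:(1,4)->N->(0,4)
  grid max=2 at (4,1)
Step 2: ant0:(0,1)->W->(0,0) | ant1:(0,4)->S->(1,4)
  grid max=2 at (0,0)
Step 3: ant0:(0,0)->E->(0,1) | ant1:(1,4)->N->(0,4)
  grid max=1 at (0,0)
Step 4: ant0:(0,1)->W->(0,0) | ant1:(0,4)->S->(1,4)
  grid max=2 at (0,0)
Step 5: ant0:(0,0)->E->(0,1) | ant1:(1,4)->N->(0,4)
  grid max=1 at (0,0)

(0,1) (0,4)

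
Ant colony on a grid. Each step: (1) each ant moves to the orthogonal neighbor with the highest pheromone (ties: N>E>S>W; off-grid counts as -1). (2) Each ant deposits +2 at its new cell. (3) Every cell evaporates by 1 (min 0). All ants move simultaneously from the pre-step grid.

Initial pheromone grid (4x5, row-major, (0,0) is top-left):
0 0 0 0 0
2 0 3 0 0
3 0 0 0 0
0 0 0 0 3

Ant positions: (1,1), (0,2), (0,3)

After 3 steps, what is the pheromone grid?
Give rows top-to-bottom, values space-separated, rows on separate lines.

After step 1: ants at (1,2),(1,2),(0,4)
  0 0 0 0 1
  1 0 6 0 0
  2 0 0 0 0
  0 0 0 0 2
After step 2: ants at (0,2),(0,2),(1,4)
  0 0 3 0 0
  0 0 5 0 1
  1 0 0 0 0
  0 0 0 0 1
After step 3: ants at (1,2),(1,2),(0,4)
  0 0 2 0 1
  0 0 8 0 0
  0 0 0 0 0
  0 0 0 0 0

0 0 2 0 1
0 0 8 0 0
0 0 0 0 0
0 0 0 0 0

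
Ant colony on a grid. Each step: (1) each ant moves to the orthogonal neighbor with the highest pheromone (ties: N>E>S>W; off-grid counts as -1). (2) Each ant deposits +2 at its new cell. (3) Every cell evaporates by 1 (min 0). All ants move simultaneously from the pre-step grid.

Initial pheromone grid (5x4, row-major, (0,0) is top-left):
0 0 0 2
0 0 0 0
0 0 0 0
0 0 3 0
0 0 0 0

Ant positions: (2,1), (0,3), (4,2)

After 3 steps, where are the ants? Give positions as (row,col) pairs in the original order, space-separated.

Step 1: ant0:(2,1)->N->(1,1) | ant1:(0,3)->S->(1,3) | ant2:(4,2)->N->(3,2)
  grid max=4 at (3,2)
Step 2: ant0:(1,1)->N->(0,1) | ant1:(1,3)->N->(0,3) | ant2:(3,2)->N->(2,2)
  grid max=3 at (3,2)
Step 3: ant0:(0,1)->E->(0,2) | ant1:(0,3)->S->(1,3) | ant2:(2,2)->S->(3,2)
  grid max=4 at (3,2)

(0,2) (1,3) (3,2)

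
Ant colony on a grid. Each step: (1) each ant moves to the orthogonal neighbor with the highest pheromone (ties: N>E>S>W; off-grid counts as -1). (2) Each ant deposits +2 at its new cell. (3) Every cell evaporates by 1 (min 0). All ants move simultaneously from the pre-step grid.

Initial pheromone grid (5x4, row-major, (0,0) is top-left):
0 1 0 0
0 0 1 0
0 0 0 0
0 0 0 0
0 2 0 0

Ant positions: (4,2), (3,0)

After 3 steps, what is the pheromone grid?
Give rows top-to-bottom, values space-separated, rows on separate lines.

After step 1: ants at (4,1),(2,0)
  0 0 0 0
  0 0 0 0
  1 0 0 0
  0 0 0 0
  0 3 0 0
After step 2: ants at (3,1),(1,0)
  0 0 0 0
  1 0 0 0
  0 0 0 0
  0 1 0 0
  0 2 0 0
After step 3: ants at (4,1),(0,0)
  1 0 0 0
  0 0 0 0
  0 0 0 0
  0 0 0 0
  0 3 0 0

1 0 0 0
0 0 0 0
0 0 0 0
0 0 0 0
0 3 0 0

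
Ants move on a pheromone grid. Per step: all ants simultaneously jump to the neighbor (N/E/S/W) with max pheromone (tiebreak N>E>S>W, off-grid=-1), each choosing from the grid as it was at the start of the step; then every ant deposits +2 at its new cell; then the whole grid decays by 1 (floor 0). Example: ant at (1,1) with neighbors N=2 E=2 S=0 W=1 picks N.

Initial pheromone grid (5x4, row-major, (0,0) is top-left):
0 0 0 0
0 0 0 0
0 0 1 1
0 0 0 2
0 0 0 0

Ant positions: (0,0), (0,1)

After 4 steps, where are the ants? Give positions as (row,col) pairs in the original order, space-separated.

Step 1: ant0:(0,0)->E->(0,1) | ant1:(0,1)->E->(0,2)
  grid max=1 at (0,1)
Step 2: ant0:(0,1)->E->(0,2) | ant1:(0,2)->W->(0,1)
  grid max=2 at (0,1)
Step 3: ant0:(0,2)->W->(0,1) | ant1:(0,1)->E->(0,2)
  grid max=3 at (0,1)
Step 4: ant0:(0,1)->E->(0,2) | ant1:(0,2)->W->(0,1)
  grid max=4 at (0,1)

(0,2) (0,1)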